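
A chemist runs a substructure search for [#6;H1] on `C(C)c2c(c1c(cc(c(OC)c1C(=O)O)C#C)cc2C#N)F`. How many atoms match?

The query [#6;H1] means: any carbon bearing exactly one hydrogen.
Check the 22 heavy atoms by environment: 8× c (aromatic, H0) → no; 2× c (aromatic, H1) → match; 2× O (H0) → no; 2× C (H3) → no; 3× C (H0) → no; 1× O (H1) → no; 1× F (H0) → no; 1× C (H2) → no; 1× C (H1) → match; 1× N (H0) → no.
Summing the matching environments: 2 + 1 = 3 matching atoms.

3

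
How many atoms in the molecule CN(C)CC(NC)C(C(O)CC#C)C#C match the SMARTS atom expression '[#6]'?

12

Check the 15 heavy atoms by environment: 12× C → match; 2× N → no; 1× O → no.
That gives 12 matching atoms.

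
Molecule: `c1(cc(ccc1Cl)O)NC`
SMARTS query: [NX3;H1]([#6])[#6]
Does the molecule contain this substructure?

Yes

The pattern [NX3;H1]([#6])[#6] describes a trivalent nitrogen with one H, bonded to two carbons — a secondary amine.
The molecule carries an N-methylamino group (-NHCH3), whose atoms satisfy every constraint of the query, so the pattern matches.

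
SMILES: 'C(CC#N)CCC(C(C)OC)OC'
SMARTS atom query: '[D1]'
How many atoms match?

4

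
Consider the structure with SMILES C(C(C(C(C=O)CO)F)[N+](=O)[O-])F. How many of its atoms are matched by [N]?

1

The query [N] means: uppercase N matches aliphatic (non-aromatic) nitrogen only.
Check the 13 heavy atoms by environment: 6× C → no; 3× O → no; 2× F → no; 1× N (charge +1) → match; 1× O (charge -1) → no.
That gives 1 matching atom.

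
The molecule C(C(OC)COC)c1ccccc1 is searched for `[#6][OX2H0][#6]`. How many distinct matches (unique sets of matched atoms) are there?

2

[#6][OX2H0][#6] is the SMARTS for an ether: an aliphatic oxygen bridging two carbons with no H on the oxygen.
The molecule carries 2 separate instances of a methoxy ether (-OCH3) meeting every constraint; each maps to a distinct set of atoms, giving 2 matches.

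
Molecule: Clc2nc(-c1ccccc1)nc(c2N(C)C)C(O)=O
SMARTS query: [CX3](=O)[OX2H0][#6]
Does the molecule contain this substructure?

No

The pattern [CX3](=O)[OX2H0][#6] describes a carbonyl carbon bonded to an oxygen that is itself bonded to carbon (no H on that O) — an ester.
The closest candidate here is a carboxylic acid group (-C(=O)OH), but the singly-bonded O carries H (OX2H1, not H0). No other fragment satisfies the full query, so there is no match.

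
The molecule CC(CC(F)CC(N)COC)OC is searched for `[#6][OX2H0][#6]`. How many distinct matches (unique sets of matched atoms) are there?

[#6][OX2H0][#6] is the SMARTS for an ether: an aliphatic oxygen bridging two carbons with no H on the oxygen.
The molecule carries 2 separate instances of a methoxy ether (-OCH3) meeting every constraint; each maps to a distinct set of atoms, giving 2 matches.

2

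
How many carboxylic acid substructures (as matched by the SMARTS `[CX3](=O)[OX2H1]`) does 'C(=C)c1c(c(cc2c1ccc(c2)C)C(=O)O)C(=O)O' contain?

[CX3](=O)[OX2H1] is the SMARTS for a carboxylic acid: an sp2 carbon double-bonded to O and single-bonded to an -OH oxygen.
The molecule carries 2 separate instances of a carboxylic acid group (-C(=O)OH) meeting every constraint; each maps to a distinct set of atoms, giving 2 matches.

2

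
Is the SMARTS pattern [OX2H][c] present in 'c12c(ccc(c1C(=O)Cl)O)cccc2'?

Yes

The pattern [OX2H][c] describes a hydroxyl oxygen attached to an aromatic carbon — a phenol.
The molecule carries a hydroxyl group (-OH), whose atoms satisfy every constraint of the query, so the pattern matches.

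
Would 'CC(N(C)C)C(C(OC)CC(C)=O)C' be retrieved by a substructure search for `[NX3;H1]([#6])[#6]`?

The pattern [NX3;H1]([#6])[#6] describes a trivalent nitrogen with one H, bonded to two carbons — a secondary amine.
The closest candidate here is a dimethylamino group (-N(CH3)2), but the nitrogen has H0, not H1. No other fragment satisfies the full query, so there is no match.

No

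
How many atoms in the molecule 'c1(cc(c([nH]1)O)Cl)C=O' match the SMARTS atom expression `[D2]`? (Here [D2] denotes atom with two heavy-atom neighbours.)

Check the 9 heavy atoms by environment: 1× n (aromatic, D2) → match; 3× c (aromatic, D3) → no; 1× c (aromatic, D2) → match; 1× Cl (D1) → no; 1× C (D2) → match; 2× O (D1) → no.
Summing the matching environments: 1 + 1 + 1 = 3 matching atoms.

3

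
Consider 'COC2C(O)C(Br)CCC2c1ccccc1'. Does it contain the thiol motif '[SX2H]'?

No

The pattern [SX2H] describes an aliphatic sulfur with two connections, one being H — a thiol.
The closest candidate here is a hydroxyl group (-OH), but it is an -OH, not an -SH. No other fragment satisfies the full query, so there is no match.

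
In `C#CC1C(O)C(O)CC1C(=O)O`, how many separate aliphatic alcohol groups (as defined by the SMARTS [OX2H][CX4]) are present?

[OX2H][CX4] is the SMARTS for an aliphatic alcohol: a hydroxyl oxygen bound to an sp3 (X4) carbon.
The molecule carries 2 separate instances of a hydroxyl group (-OH) meeting every constraint; each maps to a distinct set of atoms, giving 2 matches.

2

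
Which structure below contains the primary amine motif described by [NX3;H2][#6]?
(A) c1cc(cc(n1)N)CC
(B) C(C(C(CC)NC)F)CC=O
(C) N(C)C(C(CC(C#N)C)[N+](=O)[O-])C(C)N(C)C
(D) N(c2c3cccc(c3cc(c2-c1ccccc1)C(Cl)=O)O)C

A

[NX3;H2][#6] describes a trivalent nitrogen with two H attached to carbon (a primary amine).
(A) contains a primary amino group (-NH2), which satisfies every atom and bond constraint.
(B) has an N-methylamino group (-NHCH3) but the nitrogen bears two carbons and only one H (H1), not H2.
(C) has an N-methylamino group (-NHCH3) but the nitrogen bears two carbons and only one H (H1), not H2.
(D) has an N-methylamino group (-NHCH3) but the nitrogen bears two carbons and only one H (H1), not H2.
So the answer is (A).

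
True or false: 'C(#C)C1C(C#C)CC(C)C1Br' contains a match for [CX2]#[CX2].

The pattern [CX2]#[CX2] describes a carbon-carbon triple bond — an alkyne.
The molecule carries an ethynyl group (-C#CH), whose atoms satisfy every constraint of the query, so the pattern matches.

True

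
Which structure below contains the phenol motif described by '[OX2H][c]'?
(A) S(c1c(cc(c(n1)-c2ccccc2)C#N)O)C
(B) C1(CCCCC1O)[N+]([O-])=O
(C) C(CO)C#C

A

[OX2H][c] describes a hydroxyl oxygen attached to an aromatic carbon (a phenol).
(A) contains a hydroxyl group (-OH), which satisfies every atom and bond constraint.
(B) has a hydroxyl group (-OH) but the -OH is on an aliphatic carbon, not an aromatic c.
(C) has a hydroxyl group (-OH) but the -OH is on an aliphatic carbon, not an aromatic c.
So the answer is (A).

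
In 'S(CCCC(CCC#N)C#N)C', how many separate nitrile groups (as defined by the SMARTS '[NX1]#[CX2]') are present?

[NX1]#[CX2] is the SMARTS for a nitrile: a nitrogen triple-bonded to a two-connected carbon.
The molecule carries 2 separate instances of a nitrile (-C#N) meeting every constraint; each maps to a distinct set of atoms, giving 2 matches.

2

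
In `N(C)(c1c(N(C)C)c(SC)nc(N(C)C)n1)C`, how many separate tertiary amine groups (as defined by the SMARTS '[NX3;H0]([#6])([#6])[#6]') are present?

[NX3;H0]([#6])([#6])[#6] is the SMARTS for a tertiary amine: a trivalent nitrogen with no H, bonded to three carbons.
The molecule carries 3 separate instances of a dimethylamino group (-N(CH3)2) meeting every constraint; each maps to a distinct set of atoms, giving 3 matches.

3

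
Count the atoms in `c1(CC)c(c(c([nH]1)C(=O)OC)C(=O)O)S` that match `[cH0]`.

The query [cH0] means: aromatic carbon with no attached hydrogen (substituted or ring-fusion).
Check the 15 heavy atoms by environment: 1× n (aromatic, H1) → no; 4× c (aromatic, H0) → match; 1× C (H2) → no; 2× C (H3) → no; 2× C (H0) → no; 3× O (H0) → no; 1× O (H1) → no; 1× S (H1) → no.
That gives 4 matching atoms.

4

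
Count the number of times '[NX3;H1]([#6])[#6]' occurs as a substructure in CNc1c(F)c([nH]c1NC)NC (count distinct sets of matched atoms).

[NX3;H1]([#6])[#6] is the SMARTS for a secondary amine: a trivalent nitrogen with one H, bonded to two carbons.
The molecule carries 3 separate instances of an N-methylamino group (-NHCH3) meeting every constraint; each maps to a distinct set of atoms, giving 3 matches.

3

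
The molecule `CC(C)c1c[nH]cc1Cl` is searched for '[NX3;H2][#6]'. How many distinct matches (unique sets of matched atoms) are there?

[NX3;H2][#6] is the SMARTS for a primary amine: a trivalent nitrogen with two H attached to carbon.
No fragment in the molecule satisfies every constraint, giving 0 matches.

0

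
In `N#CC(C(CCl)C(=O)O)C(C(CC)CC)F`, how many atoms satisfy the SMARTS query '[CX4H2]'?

3

Check the 16 heavy atoms by environment: 3× C (H2, X4) → match; 4× C (H1, X4) → no; 2× C (H3, X4) → no; 1× C (H0, X2) → no; 1× N (H0, X1) → no; 1× F (H0, X1) → no; 1× C (H0, X3) → no; 1× O (H0, X1) → no; 1× O (H1, X2) → no; 1× Cl (H0, X1) → no.
That gives 3 matching atoms.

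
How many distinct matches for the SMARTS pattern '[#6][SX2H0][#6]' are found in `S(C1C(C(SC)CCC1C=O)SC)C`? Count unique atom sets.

3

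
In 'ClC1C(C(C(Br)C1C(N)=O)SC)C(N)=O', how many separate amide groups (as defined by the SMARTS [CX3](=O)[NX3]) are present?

2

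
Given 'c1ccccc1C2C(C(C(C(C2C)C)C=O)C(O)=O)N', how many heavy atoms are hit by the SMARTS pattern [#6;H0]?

2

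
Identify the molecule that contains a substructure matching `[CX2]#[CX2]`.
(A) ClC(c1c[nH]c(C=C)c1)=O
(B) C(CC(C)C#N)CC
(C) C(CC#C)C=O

C

[CX2]#[CX2] describes a carbon-carbon triple bond (an alkyne).
(A) has a vinyl group (-CH=CH2) but the C=C is a double bond; both carbons are CX3, not CX2.
(B) has a nitrile (-C#N) but the triple bond is C#N, not C#C.
(C) contains an ethynyl group (-C#CH), which satisfies every atom and bond constraint.
So the answer is (C).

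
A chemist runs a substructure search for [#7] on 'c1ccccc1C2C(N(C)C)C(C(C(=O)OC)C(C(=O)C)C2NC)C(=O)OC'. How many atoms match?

2

The query [#7] means: #7 matches any nitrogen atom regardless of aromaticity.
Check the 28 heavy atoms by environment: 15× C → no; 5× O → no; 2× N → match; 6× c (aromatic) → no.
That gives 2 matching atoms.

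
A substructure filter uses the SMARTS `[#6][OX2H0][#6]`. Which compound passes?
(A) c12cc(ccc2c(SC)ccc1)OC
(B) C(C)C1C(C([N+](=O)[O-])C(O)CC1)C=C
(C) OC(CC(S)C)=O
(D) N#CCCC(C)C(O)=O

[#6][OX2H0][#6] describes an aliphatic oxygen bridging two carbons with no H on the oxygen (an ether).
(A) contains a methoxy ether (-OCH3), which satisfies every atom and bond constraint.
(B) has a hydroxyl group (-OH) but the oxygen has H1, not H0 bridging two carbons.
(C) has a carboxylic acid group (-C(=O)OH) but the -OH oxygen has H1; the =O is OX1, not OX2.
(D) has a carboxylic acid group (-C(=O)OH) but the -OH oxygen has H1; the =O is OX1, not OX2.
So the answer is (A).

A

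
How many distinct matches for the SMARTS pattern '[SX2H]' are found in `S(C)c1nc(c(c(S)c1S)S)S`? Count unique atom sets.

4

[SX2H] is the SMARTS for a thiol: an aliphatic sulfur with two connections, one being H.
The molecule carries 4 separate instances of a thiol (-SH) meeting every constraint; each maps to a distinct set of atoms, giving 4 matches.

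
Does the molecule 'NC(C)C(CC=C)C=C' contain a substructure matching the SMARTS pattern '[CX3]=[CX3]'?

Yes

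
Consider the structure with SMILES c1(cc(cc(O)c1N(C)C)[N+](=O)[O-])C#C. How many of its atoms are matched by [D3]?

6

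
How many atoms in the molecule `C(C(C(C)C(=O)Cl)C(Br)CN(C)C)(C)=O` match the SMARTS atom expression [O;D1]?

2

The query [O;D1] means: aliphatic oxygen bonded to exactly one heavy atom.
Check the 15 heavy atoms by environment: 4× C (D1) → no; 5× C (D3) → no; 1× C (D2) → no; 2× O (D1) → match; 1× Cl (D1) → no; 1× N (D3) → no; 1× Br (D1) → no.
That gives 2 matching atoms.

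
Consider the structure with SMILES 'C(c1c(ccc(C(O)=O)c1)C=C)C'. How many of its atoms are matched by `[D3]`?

The query [D3] means: atom with exactly three heavy-atom neighbours.
Check the 13 heavy atoms by environment: 3× c (aromatic, D2) → no; 3× c (aromatic, D3) → match; 2× C (D2) → no; 2× C (D1) → no; 1× C (D3) → match; 2× O (D1) → no.
Summing the matching environments: 3 + 1 = 4 matching atoms.

4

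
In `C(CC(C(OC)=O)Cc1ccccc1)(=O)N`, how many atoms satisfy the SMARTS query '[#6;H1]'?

6

The query [#6;H1] means: any carbon bearing exactly one hydrogen.
Check the 16 heavy atoms by environment: 2× C (H2) → no; 1× C (H1) → match; 2× C (H0) → no; 3× O (H0) → no; 1× N (H2) → no; 1× C (H3) → no; 1× c (aromatic, H0) → no; 5× c (aromatic, H1) → match.
Summing the matching environments: 1 + 5 = 6 matching atoms.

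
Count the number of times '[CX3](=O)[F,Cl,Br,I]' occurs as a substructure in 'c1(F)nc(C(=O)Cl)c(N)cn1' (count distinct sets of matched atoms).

1

[CX3](=O)[F,Cl,Br,I] is the SMARTS for an acyl halide: a carbonyl carbon bonded to a halogen.
Exactly one fragment in the molecule meets all constraints, giving 1 match.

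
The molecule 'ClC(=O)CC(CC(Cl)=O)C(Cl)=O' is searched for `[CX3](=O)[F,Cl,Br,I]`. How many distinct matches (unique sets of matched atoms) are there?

[CX3](=O)[F,Cl,Br,I] is the SMARTS for an acyl halide: a carbonyl carbon bonded to a halogen.
The molecule carries 3 separate instances of an acyl chloride (-C(=O)Cl) meeting every constraint; each maps to a distinct set of atoms, giving 3 matches.

3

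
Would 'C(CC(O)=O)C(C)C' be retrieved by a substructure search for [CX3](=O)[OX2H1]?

Yes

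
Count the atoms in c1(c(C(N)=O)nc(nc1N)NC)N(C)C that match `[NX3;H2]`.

2

Check the 15 heavy atoms by environment: 2× n (aromatic, H0, X2) → no; 4× c (aromatic, H0, X3) → no; 1× N (H1, X3) → no; 3× C (H3, X4) → no; 1× N (H0, X3) → no; 2× N (H2, X3) → match; 1× C (H0, X3) → no; 1× O (H0, X1) → no.
That gives 2 matching atoms.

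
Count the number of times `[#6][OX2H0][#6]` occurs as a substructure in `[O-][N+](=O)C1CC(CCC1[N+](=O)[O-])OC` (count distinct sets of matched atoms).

1

[#6][OX2H0][#6] is the SMARTS for an ether: an aliphatic oxygen bridging two carbons with no H on the oxygen.
Exactly one fragment in the molecule meets all constraints, giving 1 match.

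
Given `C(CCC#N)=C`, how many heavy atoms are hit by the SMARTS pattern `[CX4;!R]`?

The query [CX4;!R] means: aliphatic carbon with four total connections, not in a ring.
Check the 6 heavy atoms by environment: 2× C (X4, acyclic) → match; 2× C (X3, acyclic) → no; 1× C (X2, acyclic) → no; 1× N (X1, acyclic) → no.
That gives 2 matching atoms.

2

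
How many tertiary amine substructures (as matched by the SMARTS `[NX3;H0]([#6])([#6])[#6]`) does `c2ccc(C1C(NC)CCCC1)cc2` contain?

0

[NX3;H0]([#6])([#6])[#6] is the SMARTS for a tertiary amine: a trivalent nitrogen with no H, bonded to three carbons.
The molecule has an N-methylamino group (-NHCH3), but the nitrogen still has one H (H1), not H0; nothing else fits, so there are 0 matches.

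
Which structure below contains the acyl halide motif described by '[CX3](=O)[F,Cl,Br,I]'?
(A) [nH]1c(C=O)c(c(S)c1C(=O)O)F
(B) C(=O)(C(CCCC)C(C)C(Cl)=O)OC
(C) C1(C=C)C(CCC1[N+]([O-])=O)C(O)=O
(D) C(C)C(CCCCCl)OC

B

[CX3](=O)[F,Cl,Br,I] describes a carbonyl carbon bonded to a halogen (an acyl halide).
(A) has a carboxylic acid group (-C(=O)OH) but the carbonyl is bonded to -OH, not to a halogen.
(B) contains an acyl chloride (-C(=O)Cl), which satisfies every atom and bond constraint.
(C) has a carboxylic acid group (-C(=O)OH) but the carbonyl is bonded to -OH, not to a halogen.
(D) has a chloro substituent but the Cl is not on a carbonyl carbon.
So the answer is (B).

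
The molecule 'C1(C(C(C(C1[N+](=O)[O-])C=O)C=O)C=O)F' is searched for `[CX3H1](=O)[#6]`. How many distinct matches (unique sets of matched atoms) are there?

[CX3H1](=O)[#6] is the SMARTS for an aldehyde: an sp2 carbon with one H, double-bonded to O and single-bonded to carbon.
The molecule carries 3 separate instances of an aldehyde (-CHO) meeting every constraint; each maps to a distinct set of atoms, giving 3 matches.

3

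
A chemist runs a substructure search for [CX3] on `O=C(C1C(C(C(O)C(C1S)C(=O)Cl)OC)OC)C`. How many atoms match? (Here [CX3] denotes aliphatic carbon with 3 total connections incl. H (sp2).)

The query [CX3] means: C with X3: aliphatic carbon with exactly 3 total connections.
Check the 18 heavy atoms by environment: 9× C (X4) → no; 3× O (X2) → no; 2× C (X3) → match; 2× O (X1) → no; 1× S (X2) → no; 1× Cl (X1) → no.
That gives 2 matching atoms.

2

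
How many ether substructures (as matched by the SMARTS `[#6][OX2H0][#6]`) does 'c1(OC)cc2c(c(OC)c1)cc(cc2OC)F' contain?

3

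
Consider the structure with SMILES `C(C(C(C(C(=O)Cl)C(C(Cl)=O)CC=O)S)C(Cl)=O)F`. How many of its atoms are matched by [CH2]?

The query [CH2] means: aliphatic carbon with exactly two hydrogens.
Check the 19 heavy atoms by environment: 2× C (H2) → match; 5× C (H1) → no; 1× F (H0) → no; 3× C (H0) → no; 4× O (H0) → no; 3× Cl (H0) → no; 1× S (H1) → no.
That gives 2 matching atoms.

2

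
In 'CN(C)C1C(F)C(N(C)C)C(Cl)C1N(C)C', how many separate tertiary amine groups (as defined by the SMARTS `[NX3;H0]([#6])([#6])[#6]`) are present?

[NX3;H0]([#6])([#6])[#6] is the SMARTS for a tertiary amine: a trivalent nitrogen with no H, bonded to three carbons.
The molecule carries 3 separate instances of a dimethylamino group (-N(CH3)2) meeting every constraint; each maps to a distinct set of atoms, giving 3 matches.

3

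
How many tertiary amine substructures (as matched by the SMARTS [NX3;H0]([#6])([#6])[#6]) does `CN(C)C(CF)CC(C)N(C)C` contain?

[NX3;H0]([#6])([#6])[#6] is the SMARTS for a tertiary amine: a trivalent nitrogen with no H, bonded to three carbons.
The molecule carries 2 separate instances of a dimethylamino group (-N(CH3)2) meeting every constraint; each maps to a distinct set of atoms, giving 2 matches.

2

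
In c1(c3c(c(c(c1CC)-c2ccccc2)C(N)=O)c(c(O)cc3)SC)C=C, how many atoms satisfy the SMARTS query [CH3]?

2

The query [CH3] means: aliphatic carbon with exactly three hydrogens.
Check the 26 heavy atoms by environment: 9× c (aromatic, H0) → no; 7× c (aromatic, H1) → no; 1× S (H0) → no; 2× C (H3) → match; 1× C (H1) → no; 2× C (H2) → no; 1× O (H1) → no; 1× C (H0) → no; 1× O (H0) → no; 1× N (H2) → no.
That gives 2 matching atoms.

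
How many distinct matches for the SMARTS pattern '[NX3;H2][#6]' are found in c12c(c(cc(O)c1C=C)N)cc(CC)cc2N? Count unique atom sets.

[NX3;H2][#6] is the SMARTS for a primary amine: a trivalent nitrogen with two H attached to carbon.
The molecule carries 2 separate instances of a primary amino group (-NH2) meeting every constraint; each maps to a distinct set of atoms, giving 2 matches.

2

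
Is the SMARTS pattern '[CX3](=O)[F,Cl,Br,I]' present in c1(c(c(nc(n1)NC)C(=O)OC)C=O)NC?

No

The pattern [CX3](=O)[F,Cl,Br,I] describes a carbonyl carbon bonded to a halogen — an acyl halide.
The closest candidate here is a methyl-ester group (-C(=O)OCH3), but the carbonyl is bonded to -O-C, not to a halogen. No other fragment satisfies the full query, so there is no match.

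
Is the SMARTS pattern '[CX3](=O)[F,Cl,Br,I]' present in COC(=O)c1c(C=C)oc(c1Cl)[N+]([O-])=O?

The pattern [CX3](=O)[F,Cl,Br,I] describes a carbonyl carbon bonded to a halogen — an acyl halide.
The closest candidate here is a methyl-ester group (-C(=O)OCH3), but the carbonyl is bonded to -O-C, not to a halogen. No other fragment satisfies the full query, so there is no match.

No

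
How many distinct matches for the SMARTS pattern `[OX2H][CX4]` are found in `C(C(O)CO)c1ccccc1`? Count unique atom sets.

[OX2H][CX4] is the SMARTS for an aliphatic alcohol: a hydroxyl oxygen bound to an sp3 (X4) carbon.
The molecule carries 2 separate instances of a hydroxyl group (-OH) meeting every constraint; each maps to a distinct set of atoms, giving 2 matches.

2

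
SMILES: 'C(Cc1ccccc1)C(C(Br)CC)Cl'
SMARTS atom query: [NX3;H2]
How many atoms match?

0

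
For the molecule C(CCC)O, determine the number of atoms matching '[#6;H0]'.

0

The query [#6;H0] means: any carbon with no attached hydrogen.
Check the 5 heavy atoms by environment: 3× C (H2) → no; 1× O (H1) → no; 1× C (H3) → no.
No environment satisfies the query, so 0 matching atoms.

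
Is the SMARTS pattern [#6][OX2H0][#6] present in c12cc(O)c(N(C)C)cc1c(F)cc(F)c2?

The pattern [#6][OX2H0][#6] describes an aliphatic oxygen bridging two carbons with no H on the oxygen — an ether.
The closest candidate here is a hydroxyl group (-OH), but the oxygen has H1, not H0 bridging two carbons. No other fragment satisfies the full query, so there is no match.

No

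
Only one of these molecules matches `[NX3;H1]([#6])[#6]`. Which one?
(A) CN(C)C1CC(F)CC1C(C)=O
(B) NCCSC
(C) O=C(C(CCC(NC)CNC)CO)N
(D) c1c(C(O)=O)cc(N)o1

[NX3;H1]([#6])[#6] describes a trivalent nitrogen with one H, bonded to two carbons (a secondary amine).
(A) has a dimethylamino group (-N(CH3)2) but the nitrogen has H0, not H1.
(B) has a primary amino group (-NH2) but the nitrogen has H2 and only one carbon neighbour.
(C) contains an N-methylamino group (-NHCH3), which satisfies every atom and bond constraint.
(D) has a primary amino group (-NH2) but the nitrogen has H2 and only one carbon neighbour.
So the answer is (C).

C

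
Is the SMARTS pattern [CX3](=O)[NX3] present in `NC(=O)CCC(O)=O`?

Yes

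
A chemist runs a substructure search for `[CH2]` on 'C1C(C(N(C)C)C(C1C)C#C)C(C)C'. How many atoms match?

The query [CH2] means: aliphatic carbon with exactly two hydrogens.
Check the 14 heavy atoms by environment: 6× C (H1) → no; 1× C (H2) → match; 5× C (H3) → no; 1× N (H0) → no; 1× C (H0) → no.
That gives 1 matching atom.

1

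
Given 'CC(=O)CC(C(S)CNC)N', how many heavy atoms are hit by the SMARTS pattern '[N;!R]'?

2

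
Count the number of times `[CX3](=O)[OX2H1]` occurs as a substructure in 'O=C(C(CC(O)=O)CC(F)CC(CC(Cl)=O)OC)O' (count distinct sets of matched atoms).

2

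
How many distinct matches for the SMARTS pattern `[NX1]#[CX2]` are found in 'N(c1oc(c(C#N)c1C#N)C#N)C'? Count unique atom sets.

[NX1]#[CX2] is the SMARTS for a nitrile: a nitrogen triple-bonded to a two-connected carbon.
The molecule carries 3 separate instances of a nitrile (-C#N) meeting every constraint; each maps to a distinct set of atoms, giving 3 matches.

3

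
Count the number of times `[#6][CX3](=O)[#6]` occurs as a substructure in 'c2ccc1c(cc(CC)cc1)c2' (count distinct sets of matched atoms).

[#6][CX3](=O)[#6] is the SMARTS for a ketone: a carbonyl carbon (no H) flanked by two carbons.
No fragment in the molecule satisfies every constraint, giving 0 matches.

0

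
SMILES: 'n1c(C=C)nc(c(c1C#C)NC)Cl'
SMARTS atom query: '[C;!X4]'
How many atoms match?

The query [C;!X4] means: aliphatic carbon that does not have four total connections.
Check the 13 heavy atoms by environment: 2× n (aromatic, X2) → no; 4× c (aromatic, X3) → no; 1× Cl (X1) → no; 1× N (X3) → no; 1× C (X4) → no; 2× C (X3) → match; 2× C (X2) → match.
Summing the matching environments: 2 + 2 = 4 matching atoms.

4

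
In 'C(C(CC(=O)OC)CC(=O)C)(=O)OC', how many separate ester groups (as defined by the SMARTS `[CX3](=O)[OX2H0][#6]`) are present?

2

[CX3](=O)[OX2H0][#6] is the SMARTS for an ester: a carbonyl carbon bonded to an oxygen that is itself bonded to carbon (no H on that O).
The molecule carries 2 separate instances of a methyl-ester group (-C(=O)OCH3) meeting every constraint; each maps to a distinct set of atoms, giving 2 matches.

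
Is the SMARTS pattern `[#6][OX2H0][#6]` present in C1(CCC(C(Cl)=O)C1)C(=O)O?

The pattern [#6][OX2H0][#6] describes an aliphatic oxygen bridging two carbons with no H on the oxygen — an ether.
The closest candidate here is a carboxylic acid group (-C(=O)OH), but the -OH oxygen has H1; the =O is OX1, not OX2. No other fragment satisfies the full query, so there is no match.

No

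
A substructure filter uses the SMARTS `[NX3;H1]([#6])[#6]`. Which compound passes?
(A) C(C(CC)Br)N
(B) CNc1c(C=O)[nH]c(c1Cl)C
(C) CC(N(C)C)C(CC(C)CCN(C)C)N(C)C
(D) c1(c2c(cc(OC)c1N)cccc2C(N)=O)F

[NX3;H1]([#6])[#6] describes a trivalent nitrogen with one H, bonded to two carbons (a secondary amine).
(A) has a primary amino group (-NH2) but the nitrogen has H2 and only one carbon neighbour.
(B) contains an N-methylamino group (-NHCH3), which satisfies every atom and bond constraint.
(C) has a dimethylamino group (-N(CH3)2) but the nitrogen has H0, not H1.
(D) has a primary amide (-C(=O)NH2) but the -C(=O)NH2 nitrogen has H2, not H1.
So the answer is (B).

B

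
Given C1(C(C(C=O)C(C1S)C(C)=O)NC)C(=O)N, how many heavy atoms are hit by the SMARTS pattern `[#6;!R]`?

5

The query [#6;!R] means: carbon not in any ring.
Check the 16 heavy atoms by environment: 5× C (in 5-ring) → no; 5× C (acyclic) → match; 3× O (acyclic) → no; 2× N (acyclic) → no; 1× S (acyclic) → no.
That gives 5 matching atoms.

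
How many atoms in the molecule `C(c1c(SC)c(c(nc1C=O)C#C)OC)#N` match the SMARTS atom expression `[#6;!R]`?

6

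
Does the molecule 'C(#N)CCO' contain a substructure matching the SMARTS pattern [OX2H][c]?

No

The pattern [OX2H][c] describes a hydroxyl oxygen attached to an aromatic carbon — a phenol.
The closest candidate here is a hydroxyl group (-OH), but the -OH is on an aliphatic carbon, not an aromatic c. No other fragment satisfies the full query, so there is no match.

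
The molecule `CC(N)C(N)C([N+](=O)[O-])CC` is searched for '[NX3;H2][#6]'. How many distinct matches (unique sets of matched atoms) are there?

[NX3;H2][#6] is the SMARTS for a primary amine: a trivalent nitrogen with two H attached to carbon.
The molecule carries 2 separate instances of a primary amino group (-NH2) meeting every constraint; each maps to a distinct set of atoms, giving 2 matches.

2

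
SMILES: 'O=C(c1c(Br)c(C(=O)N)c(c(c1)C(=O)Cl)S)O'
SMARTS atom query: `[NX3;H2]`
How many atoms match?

The query [NX3;H2] means: aliphatic N with 3 total connections, two of them H — an -NH2 nitrogen (amine or amide).
Check the 17 heavy atoms by environment: 5× c (aromatic, H0, X3) → no; 1× c (aromatic, H1, X3) → no; 1× Br (H0, X1) → no; 3× C (H0, X3) → no; 3× O (H0, X1) → no; 1× O (H1, X2) → no; 1× S (H1, X2) → no; 1× Cl (H0, X1) → no; 1× N (H2, X3) → match.
That gives 1 matching atom.

1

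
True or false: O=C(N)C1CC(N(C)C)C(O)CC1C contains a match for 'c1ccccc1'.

The pattern c1ccccc1 describes six aromatic carbons in a ring — a benzene ring.
The closest candidate here is a methyl group (-CH3), but no six-membered all-carbon aromatic ring is present. No other fragment satisfies the full query, so there is no match.

False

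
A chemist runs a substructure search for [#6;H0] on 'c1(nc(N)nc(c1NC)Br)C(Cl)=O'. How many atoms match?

5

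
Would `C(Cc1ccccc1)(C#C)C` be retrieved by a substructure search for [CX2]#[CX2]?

The pattern [CX2]#[CX2] describes a carbon-carbon triple bond — an alkyne.
The molecule carries an ethynyl group (-C#CH), whose atoms satisfy every constraint of the query, so the pattern matches.

Yes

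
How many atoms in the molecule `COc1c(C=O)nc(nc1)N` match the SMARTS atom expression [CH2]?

0

Check the 11 heavy atoms by environment: 2× n (aromatic, H0) → no; 3× c (aromatic, H0) → no; 1× c (aromatic, H1) → no; 1× N (H2) → no; 1× C (H1) → no; 2× O (H0) → no; 1× C (H3) → no.
No environment satisfies the query, so 0 matching atoms.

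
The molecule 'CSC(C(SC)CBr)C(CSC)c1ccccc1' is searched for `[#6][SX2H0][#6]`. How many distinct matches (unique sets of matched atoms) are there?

3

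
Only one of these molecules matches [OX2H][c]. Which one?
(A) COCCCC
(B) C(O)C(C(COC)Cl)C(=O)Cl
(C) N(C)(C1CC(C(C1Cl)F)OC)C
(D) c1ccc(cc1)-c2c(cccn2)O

D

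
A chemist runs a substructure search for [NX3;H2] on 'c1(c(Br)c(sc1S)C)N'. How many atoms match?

1

The query [NX3;H2] means: aliphatic N with 3 total connections, two of them H — an -NH2 nitrogen (amine or amide).
Check the 9 heavy atoms by environment: 1× s (aromatic, H0, X2) → no; 4× c (aromatic, H0, X3) → no; 1× N (H2, X3) → match; 1× S (H1, X2) → no; 1× C (H3, X4) → no; 1× Br (H0, X1) → no.
That gives 1 matching atom.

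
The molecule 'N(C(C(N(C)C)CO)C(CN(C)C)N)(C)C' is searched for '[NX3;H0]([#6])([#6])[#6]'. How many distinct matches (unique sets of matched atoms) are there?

3

[NX3;H0]([#6])([#6])[#6] is the SMARTS for a tertiary amine: a trivalent nitrogen with no H, bonded to three carbons.
The molecule carries 3 separate instances of a dimethylamino group (-N(CH3)2) meeting every constraint; each maps to a distinct set of atoms, giving 3 matches.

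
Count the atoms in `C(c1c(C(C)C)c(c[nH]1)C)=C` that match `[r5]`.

5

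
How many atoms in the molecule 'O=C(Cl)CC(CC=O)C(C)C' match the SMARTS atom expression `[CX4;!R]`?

The query [CX4;!R] means: aliphatic carbon with four total connections, not in a ring.
Check the 11 heavy atoms by environment: 6× C (X4, acyclic) → match; 2× C (X3, acyclic) → no; 2× O (X1, acyclic) → no; 1× Cl (X1, acyclic) → no.
That gives 6 matching atoms.

6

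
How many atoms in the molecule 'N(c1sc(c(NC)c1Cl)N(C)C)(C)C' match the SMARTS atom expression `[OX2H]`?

0

The query [OX2H] means: aliphatic oxygen with two connections, one of which is H — an -OH oxygen.
Check the 14 heavy atoms by environment: 1× s (aromatic, H0, X2) → no; 4× c (aromatic, H0, X3) → no; 2× N (H0, X3) → no; 5× C (H3, X4) → no; 1× Cl (H0, X1) → no; 1× N (H1, X3) → no.
No environment satisfies the query, so 0 matching atoms.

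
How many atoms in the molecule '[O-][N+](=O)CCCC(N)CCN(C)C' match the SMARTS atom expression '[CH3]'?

2

Check the 13 heavy atoms by environment: 5× C (H2) → no; 1× C (H1) → no; 1× N (charge +1, H0) → no; 1× O (charge -1, H0) → no; 1× O (H0) → no; 1× N (H2) → no; 1× N (H0) → no; 2× C (H3) → match.
That gives 2 matching atoms.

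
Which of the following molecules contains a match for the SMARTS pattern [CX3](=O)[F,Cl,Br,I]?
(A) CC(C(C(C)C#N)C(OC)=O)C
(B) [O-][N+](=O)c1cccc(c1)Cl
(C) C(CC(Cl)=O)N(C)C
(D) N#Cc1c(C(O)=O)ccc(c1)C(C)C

C

[CX3](=O)[F,Cl,Br,I] describes a carbonyl carbon bonded to a halogen (an acyl halide).
(A) has a methyl-ester group (-C(=O)OCH3) but the carbonyl is bonded to -O-C, not to a halogen.
(B) has a chloro substituent but the Cl is not on a carbonyl carbon.
(C) contains an acyl chloride (-C(=O)Cl), which satisfies every atom and bond constraint.
(D) has a carboxylic acid group (-C(=O)OH) but the carbonyl is bonded to -OH, not to a halogen.
So the answer is (C).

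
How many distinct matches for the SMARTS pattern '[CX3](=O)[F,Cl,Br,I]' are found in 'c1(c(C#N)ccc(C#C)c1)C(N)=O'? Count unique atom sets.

0

[CX3](=O)[F,Cl,Br,I] is the SMARTS for an acyl halide: a carbonyl carbon bonded to a halogen.
No fragment in the molecule satisfies every constraint, giving 0 matches.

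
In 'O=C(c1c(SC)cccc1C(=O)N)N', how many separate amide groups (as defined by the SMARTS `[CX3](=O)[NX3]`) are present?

[CX3](=O)[NX3] is the SMARTS for an amide: a carbonyl carbon bonded to a trivalent nitrogen.
The molecule carries 2 separate instances of a primary amide (-C(=O)NH2) meeting every constraint; each maps to a distinct set of atoms, giving 2 matches.

2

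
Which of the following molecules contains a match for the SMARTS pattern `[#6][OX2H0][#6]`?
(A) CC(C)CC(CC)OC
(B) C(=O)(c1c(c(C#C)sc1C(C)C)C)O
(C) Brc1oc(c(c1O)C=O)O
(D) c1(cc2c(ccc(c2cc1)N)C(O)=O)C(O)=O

A

[#6][OX2H0][#6] describes an aliphatic oxygen bridging two carbons with no H on the oxygen (an ether).
(A) contains a methoxy ether (-OCH3), which satisfies every atom and bond constraint.
(B) has a carboxylic acid group (-C(=O)OH) but the -OH oxygen has H1; the =O is OX1, not OX2.
(C) has a hydroxyl group (-OH) but the oxygen has H1, not H0 bridging two carbons.
(D) has a carboxylic acid group (-C(=O)OH) but the -OH oxygen has H1; the =O is OX1, not OX2.
So the answer is (A).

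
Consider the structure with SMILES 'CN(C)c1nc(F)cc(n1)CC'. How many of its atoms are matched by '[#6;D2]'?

The query [#6;D2] means: any carbon bonded to exactly two heavy atoms.
Check the 12 heavy atoms by environment: 2× n (aromatic, D2) → no; 3× c (aromatic, D3) → no; 1× c (aromatic, D2) → match; 1× F (D1) → no; 1× N (D3) → no; 3× C (D1) → no; 1× C (D2) → match.
Summing the matching environments: 1 + 1 = 2 matching atoms.

2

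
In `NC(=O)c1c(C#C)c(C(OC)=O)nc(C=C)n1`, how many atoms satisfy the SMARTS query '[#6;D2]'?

2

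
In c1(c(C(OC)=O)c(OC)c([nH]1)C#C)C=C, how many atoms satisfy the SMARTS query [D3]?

The query [D3] means: atom with exactly three heavy-atom neighbours.
Check the 15 heavy atoms by environment: 1× n (aromatic, D2) → no; 4× c (aromatic, D3) → match; 2× O (D2) → no; 4× C (D1) → no; 2× C (D2) → no; 1× C (D3) → match; 1× O (D1) → no.
Summing the matching environments: 4 + 1 = 5 matching atoms.

5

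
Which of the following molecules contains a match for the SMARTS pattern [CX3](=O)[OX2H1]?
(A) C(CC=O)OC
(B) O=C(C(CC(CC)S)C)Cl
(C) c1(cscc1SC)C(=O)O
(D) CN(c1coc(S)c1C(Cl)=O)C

C

[CX3](=O)[OX2H1] describes an sp2 carbon double-bonded to O and single-bonded to an -OH oxygen (a carboxylic acid).
(A) has an aldehyde (-CHO) but there is no singly-bonded oxygen on the carbonyl carbon.
(B) has an acyl chloride (-C(=O)Cl) but the carbonyl is bonded to Cl, not to an -OH oxygen.
(C) contains a carboxylic acid group (-C(=O)OH), which satisfies every atom and bond constraint.
(D) has an acyl chloride (-C(=O)Cl) but the carbonyl is bonded to Cl, not to an -OH oxygen.
So the answer is (C).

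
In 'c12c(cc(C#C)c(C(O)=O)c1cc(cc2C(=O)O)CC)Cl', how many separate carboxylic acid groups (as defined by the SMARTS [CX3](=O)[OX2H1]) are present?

2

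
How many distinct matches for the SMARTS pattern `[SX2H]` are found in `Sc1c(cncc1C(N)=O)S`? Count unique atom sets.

2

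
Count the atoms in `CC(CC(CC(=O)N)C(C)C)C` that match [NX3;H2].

1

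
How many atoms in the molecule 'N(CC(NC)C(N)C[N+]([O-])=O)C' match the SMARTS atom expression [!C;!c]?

The query [!C;!c] means: neither aliphatic nor aromatic carbon — same as [!#6].
Check the 12 heavy atoms by environment: 6× C → no; 3× N → match; 1× N (charge +1) → match; 1× O (charge -1) → match; 1× O → match.
Summing the matching environments: 3 + 1 + 1 + 1 = 6 matching atoms.

6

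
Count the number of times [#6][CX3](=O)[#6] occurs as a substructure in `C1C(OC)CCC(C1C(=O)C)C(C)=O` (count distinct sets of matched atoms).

[#6][CX3](=O)[#6] is the SMARTS for a ketone: a carbonyl carbon (no H) flanked by two carbons.
The molecule carries 2 separate instances of an acetyl/ketone group (-C(=O)CH3) meeting every constraint; each maps to a distinct set of atoms, giving 2 matches.

2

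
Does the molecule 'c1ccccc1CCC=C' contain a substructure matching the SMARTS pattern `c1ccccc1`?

The pattern c1ccccc1 describes six aromatic carbons in a ring — a benzene ring.
The molecule carries a phenyl ring, whose atoms satisfy every constraint of the query, so the pattern matches.

Yes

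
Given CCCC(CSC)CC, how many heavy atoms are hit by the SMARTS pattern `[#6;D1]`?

3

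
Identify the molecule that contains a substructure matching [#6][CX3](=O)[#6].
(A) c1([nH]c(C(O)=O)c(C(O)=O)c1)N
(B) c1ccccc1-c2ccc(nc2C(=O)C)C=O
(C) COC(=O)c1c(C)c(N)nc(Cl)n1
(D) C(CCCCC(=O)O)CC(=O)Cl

B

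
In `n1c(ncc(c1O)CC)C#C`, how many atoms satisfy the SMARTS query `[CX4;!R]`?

2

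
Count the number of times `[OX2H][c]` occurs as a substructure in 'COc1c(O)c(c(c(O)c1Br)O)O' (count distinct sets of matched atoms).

[OX2H][c] is the SMARTS for a phenol: a hydroxyl oxygen attached to an aromatic carbon.
The molecule carries 4 separate instances of a hydroxyl group (-OH) meeting every constraint; each maps to a distinct set of atoms, giving 4 matches.

4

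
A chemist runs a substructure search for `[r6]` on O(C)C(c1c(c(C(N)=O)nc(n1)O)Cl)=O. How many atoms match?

6

The query [r6] means: r6 matches atoms in a six-membered ring.
Check the 15 heavy atoms by environment: 2× n (aromatic, in 6-ring) → match; 4× c (aromatic, in 6-ring) → match; 3× C (acyclic) → no; 4× O (acyclic) → no; 1× N (acyclic) → no; 1× Cl (acyclic) → no.
Summing the matching environments: 2 + 4 = 6 matching atoms.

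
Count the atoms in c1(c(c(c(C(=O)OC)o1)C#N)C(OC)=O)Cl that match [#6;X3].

Check the 16 heavy atoms by environment: 1× o (aromatic, X2) → no; 4× c (aromatic, X3) → match; 1× C (X2) → no; 1× N (X1) → no; 2× C (X3) → match; 2× O (X1) → no; 2× O (X2) → no; 2× C (X4) → no; 1× Cl (X1) → no.
Summing the matching environments: 4 + 2 = 6 matching atoms.

6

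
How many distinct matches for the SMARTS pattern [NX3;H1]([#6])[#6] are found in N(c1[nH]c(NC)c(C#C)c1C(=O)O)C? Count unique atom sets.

[NX3;H1]([#6])[#6] is the SMARTS for a secondary amine: a trivalent nitrogen with one H, bonded to two carbons.
The molecule carries 2 separate instances of an N-methylamino group (-NHCH3) meeting every constraint; each maps to a distinct set of atoms, giving 2 matches.

2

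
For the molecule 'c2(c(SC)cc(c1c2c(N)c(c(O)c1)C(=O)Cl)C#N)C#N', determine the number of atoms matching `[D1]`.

The query [D1] means: atom with exactly one heavy-atom neighbour (degree 1).
Check the 21 heavy atoms by environment: 8× c (aromatic, D3) → no; 2× c (aromatic, D2) → no; 1× S (D2) → no; 1× C (D1) → match; 2× O (D1) → match; 2× C (D2) → no; 3× N (D1) → match; 1× C (D3) → no; 1× Cl (D1) → match.
Summing the matching environments: 1 + 2 + 3 + 1 = 7 matching atoms.

7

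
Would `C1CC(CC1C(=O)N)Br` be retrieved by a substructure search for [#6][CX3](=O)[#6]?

No

The pattern [#6][CX3](=O)[#6] describes a carbonyl carbon (no H) flanked by two carbons — a ketone.
The closest candidate here is a primary amide (-C(=O)NH2), but one neighbour of the carbonyl carbon is N, not C. No other fragment satisfies the full query, so there is no match.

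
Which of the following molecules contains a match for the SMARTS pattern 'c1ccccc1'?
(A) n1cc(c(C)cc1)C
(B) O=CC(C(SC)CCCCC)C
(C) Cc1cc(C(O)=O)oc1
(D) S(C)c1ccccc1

D

c1ccccc1 describes six aromatic carbons in a ring (a benzene ring).
(A) has a methyl group (-CH3) but no six-membered all-carbon aromatic ring is present.
(B) has a methyl group (-CH3) but no six-membered all-carbon aromatic ring is present.
(C) has a methyl group (-CH3) but no six-membered all-carbon aromatic ring is present.
(D) contains the required atom environment, so the pattern matches.
So the answer is (D).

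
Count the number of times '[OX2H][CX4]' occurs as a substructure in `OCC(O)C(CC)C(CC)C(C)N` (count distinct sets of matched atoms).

[OX2H][CX4] is the SMARTS for an aliphatic alcohol: a hydroxyl oxygen bound to an sp3 (X4) carbon.
The molecule carries 2 separate instances of a hydroxyl group (-OH) meeting every constraint; each maps to a distinct set of atoms, giving 2 matches.

2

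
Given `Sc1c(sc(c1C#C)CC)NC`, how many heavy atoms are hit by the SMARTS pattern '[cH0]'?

4

The query [cH0] means: aromatic carbon with no attached hydrogen (substituted or ring-fusion).
Check the 12 heavy atoms by environment: 1× s (aromatic, H0) → no; 4× c (aromatic, H0) → match; 1× S (H1) → no; 1× C (H2) → no; 2× C (H3) → no; 1× N (H1) → no; 1× C (H0) → no; 1× C (H1) → no.
That gives 4 matching atoms.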